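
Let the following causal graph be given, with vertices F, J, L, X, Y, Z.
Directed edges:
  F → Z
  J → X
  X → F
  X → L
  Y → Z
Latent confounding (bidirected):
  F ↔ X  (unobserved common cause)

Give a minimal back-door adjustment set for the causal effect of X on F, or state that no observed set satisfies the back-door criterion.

desc(X)\{X}={F,L,Z}; candidates ⊆ {J,Y}.
X↔F: latent back-door arc(s) into X.
size 0: {}; under {} X still reaches {F,J,Z} ∋ F.
size 1: {J}, {Y}; under {J} X still reaches {F,Z} ∋ F.
size 2: {J,Y}; under {J,Y} X still reaches {F,Z} ∋ F.
X↔F cannot be blocked by any observed set — no back-door set.

X→F: no observed back-door set.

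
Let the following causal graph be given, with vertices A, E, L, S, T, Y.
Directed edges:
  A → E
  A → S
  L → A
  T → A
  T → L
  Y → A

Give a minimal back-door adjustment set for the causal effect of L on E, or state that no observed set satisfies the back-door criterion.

desc(L)\{L}={A,E,S}; candidates ⊆ {T,Y}.
size 0: {}; under {} L still reaches {A,E,S,T} ∋ E.
{T}: L⊥E given {T} in G with L→· removed — back-door holds.

L→E: minimal back-door set {T}.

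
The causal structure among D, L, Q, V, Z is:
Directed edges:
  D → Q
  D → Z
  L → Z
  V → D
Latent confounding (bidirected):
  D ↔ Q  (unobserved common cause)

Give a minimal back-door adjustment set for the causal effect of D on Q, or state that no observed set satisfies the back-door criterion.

D→Q: no observed back-door set.

desc(D)\{D}={Q,Z}; candidates ⊆ {L,V}.
D↔Q: latent back-door arc(s) into D.
size 0: {}; under {} D still reaches {Q,V} ∋ Q.
size 1: {L}, {V}; under {L} D still reaches {Q,V} ∋ Q.
size 2: {L,V}; under {L,V} D still reaches {Q} ∋ Q.
D↔Q cannot be blocked by any observed set — no back-door set.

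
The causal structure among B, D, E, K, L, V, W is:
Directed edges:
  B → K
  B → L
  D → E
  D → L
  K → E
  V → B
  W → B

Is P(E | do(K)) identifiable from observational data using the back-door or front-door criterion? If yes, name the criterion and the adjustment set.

desc(K)\{K}={E}; candidates ⊆ {B,D,L,V,W}.
∅: K⊥E given ∅ in G with K→· removed — back-door holds.
P(E|do(K)) = P(E|K) — no adjustment needed.

P(E|do(K)): backdoor, adjust for ∅.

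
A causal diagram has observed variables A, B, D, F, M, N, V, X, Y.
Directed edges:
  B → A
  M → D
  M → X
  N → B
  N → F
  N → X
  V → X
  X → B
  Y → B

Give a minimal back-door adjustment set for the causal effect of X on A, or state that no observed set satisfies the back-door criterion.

desc(X)\{X}={A,B}; candidates ⊆ {D,F,M,N,V,Y}.
size 0: {}; under {} X still reaches {A,B,D,F,M,N,V} ∋ A.
{N}: X⊥A given {N} in G with X→· removed — back-door holds.

X→A: minimal back-door set {N}.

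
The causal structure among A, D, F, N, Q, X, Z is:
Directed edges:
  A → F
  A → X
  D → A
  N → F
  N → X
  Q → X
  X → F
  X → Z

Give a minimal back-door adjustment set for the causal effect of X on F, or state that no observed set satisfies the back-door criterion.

X→F: minimal back-door set {A, N}.

desc(X)\{X}={F,Z}; candidates ⊆ {A,D,N,Q}.
size 0: {}; under {} X still reaches {A,D,F,N,Q} ∋ F.
size 1: {A}, {D}, {N} …(+1); under {A} X still reaches {F,N,Q} ∋ F.
{A,N}: X⊥F given {A,N} in G with X→· removed — back-door holds.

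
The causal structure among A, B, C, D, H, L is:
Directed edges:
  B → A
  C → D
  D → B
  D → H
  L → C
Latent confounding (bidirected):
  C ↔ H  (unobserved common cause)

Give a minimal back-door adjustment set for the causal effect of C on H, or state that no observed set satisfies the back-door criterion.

C→H: no observed back-door set.

desc(C)\{C}={A,B,D,H}; candidates ⊆ {L}.
C↔H: latent back-door arc(s) into C.
size 0: {}; under {} C still reaches {H,L} ∋ H.
size 1: {L}; under {L} C still reaches {H} ∋ H.
C↔H cannot be blocked by any observed set — no back-door set.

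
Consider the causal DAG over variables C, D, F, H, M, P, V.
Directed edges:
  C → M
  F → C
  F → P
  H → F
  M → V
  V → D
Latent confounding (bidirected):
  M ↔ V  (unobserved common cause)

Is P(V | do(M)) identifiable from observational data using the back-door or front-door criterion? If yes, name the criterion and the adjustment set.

P(V|do(M)): not identifiable (no BD/FD set).

desc(M)\{M}={D,V}; candidates ⊆ {C,F,H,P}.
M↔V: latent back-door arc(s) into M.
size 0: {}; under {} M still reaches {C,D,F,H,P,V} ∋ V.
size 1: {C}, {F}, {H} …(+1); under {C} M still reaches {D,V} ∋ V.
size 2: {C,F}, {C,H}, {C,P} …(+3); under {C,F} M still reaches {D,V} ∋ V.
M↔V cannot be blocked by any observed set — no back-door set.
No mediator lies on a directed M→…→V path.
Neither criterion identifies P(V|do(M)) in this graph.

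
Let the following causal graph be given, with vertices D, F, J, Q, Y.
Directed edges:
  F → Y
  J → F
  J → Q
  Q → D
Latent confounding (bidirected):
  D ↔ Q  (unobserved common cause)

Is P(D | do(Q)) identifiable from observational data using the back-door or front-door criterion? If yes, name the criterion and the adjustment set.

desc(Q)\{Q}={D}; candidates ⊆ {F,J,Y}.
Q↔D: latent back-door arc(s) into Q.
size 0: {}; under {} Q still reaches {D,F,J,Y} ∋ D.
size 1: {F}, {J}, {Y}; under {F} Q still reaches {D,J} ∋ D.
size 2: {F,J}, {F,Y}, {J,Y}; under {F,J} Q still reaches {D} ∋ D.
Q↔D cannot be blocked by any observed set — no back-door set.
No mediator lies on a directed Q→…→D path.
Neither criterion identifies P(D|do(Q)) in this graph.

P(D|do(Q)): not identifiable (no BD/FD set).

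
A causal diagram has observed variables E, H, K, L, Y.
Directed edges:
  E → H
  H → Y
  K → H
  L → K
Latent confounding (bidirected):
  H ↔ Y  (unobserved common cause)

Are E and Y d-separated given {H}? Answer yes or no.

No — E and Y are d-connected given {H}.

Bayes-Ball from E | {H} reaches {K,L,Y}.
Y ∈ reach(E|{H}) ⇒ E ⊥̸ Y | {H}.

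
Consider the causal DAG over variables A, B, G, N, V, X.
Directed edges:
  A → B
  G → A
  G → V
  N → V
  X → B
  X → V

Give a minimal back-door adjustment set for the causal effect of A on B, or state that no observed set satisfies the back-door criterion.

desc(A)\{A}={B}; candidates ⊆ {G,N,V,X}.
∅: A⊥B given ∅ in G with A→· removed — back-door holds.

A→B: minimal back-door set ∅.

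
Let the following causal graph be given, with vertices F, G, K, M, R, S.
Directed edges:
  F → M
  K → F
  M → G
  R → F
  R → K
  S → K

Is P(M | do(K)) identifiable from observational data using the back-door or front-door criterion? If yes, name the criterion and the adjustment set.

P(M|do(K)): backdoor, adjust for {R}.

desc(K)\{K}={F,G,M}; candidates ⊆ {R,S}.
size 0: {}; under {} K still reaches {F,G,M,R,S} ∋ M.
{R}: K⊥M given {R} in G with K→· removed — back-door holds.
P(M|do(K)) = Σ_{R} P(M|K,R)·P(R).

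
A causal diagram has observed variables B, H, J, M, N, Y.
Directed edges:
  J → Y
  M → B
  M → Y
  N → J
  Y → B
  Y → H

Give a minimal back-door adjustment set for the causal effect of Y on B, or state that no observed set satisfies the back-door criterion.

Y→B: minimal back-door set {M}.

desc(Y)\{Y}={B,H}; candidates ⊆ {J,M,N}.
size 0: {}; under {} Y still reaches {B,J,M,N} ∋ B.
{M}: Y⊥B given {M} in G with Y→· removed — back-door holds.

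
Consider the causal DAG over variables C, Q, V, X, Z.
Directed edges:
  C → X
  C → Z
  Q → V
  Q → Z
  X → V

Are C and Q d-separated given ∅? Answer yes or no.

Bayes-Ball from C | ∅ reaches {V,X,Z}.
Q ∉ reach(C|∅) ⇒ C ⊥ Q | ∅.

Yes — C ⊥ Q | ∅.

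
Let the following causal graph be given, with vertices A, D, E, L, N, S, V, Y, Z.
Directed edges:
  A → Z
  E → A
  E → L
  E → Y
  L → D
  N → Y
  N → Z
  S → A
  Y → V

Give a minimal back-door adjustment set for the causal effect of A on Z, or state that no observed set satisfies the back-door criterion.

A→Z: minimal back-door set ∅.

desc(A)\{A}={Z}; candidates ⊆ {D,E,L,N,S,V,Y}.
∅: A⊥Z given ∅ in G with A→· removed — back-door holds.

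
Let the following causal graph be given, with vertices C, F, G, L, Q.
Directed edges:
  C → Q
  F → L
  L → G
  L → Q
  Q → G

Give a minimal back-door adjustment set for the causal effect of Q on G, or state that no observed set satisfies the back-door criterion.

desc(Q)\{Q}={G}; candidates ⊆ {C,F,L}.
size 0: {}; under {} Q still reaches {C,F,G,L} ∋ G.
{L}: Q⊥G given {L} in G with Q→· removed — back-door holds.

Q→G: minimal back-door set {L}.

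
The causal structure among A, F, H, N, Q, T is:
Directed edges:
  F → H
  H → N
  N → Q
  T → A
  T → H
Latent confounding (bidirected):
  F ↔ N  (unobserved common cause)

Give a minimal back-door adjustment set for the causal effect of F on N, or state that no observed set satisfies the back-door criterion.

desc(F)\{F}={H,N,Q}; candidates ⊆ {A,T}.
F↔N: latent back-door arc(s) into F.
size 0: {}; under {} F still reaches {N,Q} ∋ N.
size 1: {A}, {T}; under {A} F still reaches {N,Q} ∋ N.
size 2: {A,T}; under {A,T} F still reaches {N,Q} ∋ N.
F↔N cannot be blocked by any observed set — no back-door set.

F→N: no observed back-door set.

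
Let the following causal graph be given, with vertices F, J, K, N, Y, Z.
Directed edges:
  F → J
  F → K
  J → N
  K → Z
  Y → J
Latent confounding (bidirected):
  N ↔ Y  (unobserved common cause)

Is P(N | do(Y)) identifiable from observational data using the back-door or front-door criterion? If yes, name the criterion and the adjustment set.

P(N|do(Y)): frontdoor, adjust for {J}.

desc(Y)\{Y}={J,N}; candidates ⊆ {F,K,Z}.
Y↔N: latent back-door arc(s) into Y.
size 0: {}; under {} Y still reaches {N} ∋ N.
size 1: {F}, {K}, {Z}; under {F} Y still reaches {N} ∋ N.
size 2: {F,K}, {F,Z}, {K,Z}; under {F,K} Y still reaches {N} ∋ N.
Y↔N cannot be blocked by any observed set — no back-door set.
{J}: (i) intercepts every directed Y→N path; (ii) no back-door Y→{J}; (iii) {Y} blocks every back-door {J}→N. Front-door holds.
P(N|do(Y)) = Σ_{J} P(J|Y) Σ_{Y'} P(N|J,Y')P(Y').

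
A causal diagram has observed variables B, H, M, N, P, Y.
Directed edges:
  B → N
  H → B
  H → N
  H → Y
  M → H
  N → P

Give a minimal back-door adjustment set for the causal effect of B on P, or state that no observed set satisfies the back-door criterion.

B→P: minimal back-door set {H}.

desc(B)\{B}={N,P}; candidates ⊆ {H,M,Y}.
size 0: {}; under {} B still reaches {H,M,N,P,Y} ∋ P.
{H}: B⊥P given {H} in G with B→· removed — back-door holds.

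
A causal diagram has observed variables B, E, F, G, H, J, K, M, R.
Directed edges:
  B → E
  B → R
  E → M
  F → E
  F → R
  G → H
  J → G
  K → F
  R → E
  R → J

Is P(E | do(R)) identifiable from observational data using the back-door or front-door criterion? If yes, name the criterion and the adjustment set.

P(E|do(R)): backdoor, adjust for {B, F}.

desc(R)\{R}={E,G,H,J,M}; candidates ⊆ {B,F,K}.
size 0: {}; under {} R still reaches {B,E,F,K,M} ∋ E.
size 1: {B}, {F}, {K}; under {B} R still reaches {E,F,K,M} ∋ E.
{B,F}: R⊥E given {B,F} in G with R→· removed — back-door holds.
P(E|do(R)) = Σ_{B,F} P(E|R,B,F)·P(B,F).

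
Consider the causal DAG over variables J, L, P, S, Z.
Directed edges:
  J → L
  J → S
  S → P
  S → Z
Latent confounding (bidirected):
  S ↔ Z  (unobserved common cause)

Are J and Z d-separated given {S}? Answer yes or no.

No — J and Z are d-connected given {S}.

Bayes-Ball from J | {S} reaches {L,Z}.
Z ∈ reach(J|{S}) ⇒ J ⊥̸ Z | {S}.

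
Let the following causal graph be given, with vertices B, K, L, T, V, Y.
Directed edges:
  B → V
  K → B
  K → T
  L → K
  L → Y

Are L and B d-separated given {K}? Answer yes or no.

Bayes-Ball from L | {K} reaches {Y}.
B ∉ reach(L|{K}) ⇒ L ⊥ B | {K}.

Yes — L ⊥ B | {K}.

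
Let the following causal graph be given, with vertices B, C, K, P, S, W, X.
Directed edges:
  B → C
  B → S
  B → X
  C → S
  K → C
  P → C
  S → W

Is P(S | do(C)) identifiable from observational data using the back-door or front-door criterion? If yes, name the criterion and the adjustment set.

desc(C)\{C}={S,W}; candidates ⊆ {B,K,P,X}.
size 0: {}; under {} C still reaches {B,K,P,S,W,X} ∋ S.
{B}: C⊥S given {B} in G with C→· removed — back-door holds.
P(S|do(C)) = Σ_{B} P(S|C,B)·P(B).

P(S|do(C)): backdoor, adjust for {B}.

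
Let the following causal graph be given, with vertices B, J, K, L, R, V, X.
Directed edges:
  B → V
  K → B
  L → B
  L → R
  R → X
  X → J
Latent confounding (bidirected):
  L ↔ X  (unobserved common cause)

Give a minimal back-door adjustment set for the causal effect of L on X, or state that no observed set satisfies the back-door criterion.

desc(L)\{L}={B,J,R,V,X}; candidates ⊆ {K}.
L↔X: latent back-door arc(s) into L.
size 0: {}; under {} L still reaches {J,X} ∋ X.
size 1: {K}; under {K} L still reaches {J,X} ∋ X.
L↔X cannot be blocked by any observed set — no back-door set.

L→X: no observed back-door set.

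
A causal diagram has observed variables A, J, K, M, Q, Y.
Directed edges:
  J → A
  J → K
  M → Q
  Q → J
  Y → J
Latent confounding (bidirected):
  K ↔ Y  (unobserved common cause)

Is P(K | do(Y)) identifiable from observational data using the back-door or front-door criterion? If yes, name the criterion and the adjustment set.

desc(Y)\{Y}={A,J,K}; candidates ⊆ {M,Q}.
Y↔K: latent back-door arc(s) into Y.
size 0: {}; under {} Y still reaches {K} ∋ K.
size 1: {M}, {Q}; under {M} Y still reaches {K} ∋ K.
size 2: {M,Q}; under {M,Q} Y still reaches {K} ∋ K.
Y↔K cannot be blocked by any observed set — no back-door set.
{J}: (i) intercepts every directed Y→K path; (ii) no back-door Y→{J}; (iii) {Y} blocks every back-door {J}→K. Front-door holds.
P(K|do(Y)) = Σ_{J} P(J|Y) Σ_{Y'} P(K|J,Y')P(Y').

P(K|do(Y)): frontdoor, adjust for {J}.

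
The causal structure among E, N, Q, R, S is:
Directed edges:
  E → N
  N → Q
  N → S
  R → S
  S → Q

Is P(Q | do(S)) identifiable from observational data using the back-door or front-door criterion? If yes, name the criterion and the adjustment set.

P(Q|do(S)): backdoor, adjust for {N}.

desc(S)\{S}={Q}; candidates ⊆ {E,N,R}.
size 0: {}; under {} S still reaches {E,N,Q,R} ∋ Q.
{N}: S⊥Q given {N} in G with S→· removed — back-door holds.
P(Q|do(S)) = Σ_{N} P(Q|S,N)·P(N).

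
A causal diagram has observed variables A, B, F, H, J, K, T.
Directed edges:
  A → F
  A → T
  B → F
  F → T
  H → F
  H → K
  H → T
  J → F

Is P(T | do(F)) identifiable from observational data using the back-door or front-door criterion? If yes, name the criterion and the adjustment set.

desc(F)\{F}={T}; candidates ⊆ {A,B,H,J,K}.
size 0: {}; under {} F still reaches {A,B,H,J,K,T} ∋ T.
size 1: {A}, {B}, {H} …(+2); under {A} F still reaches {B,H,J,K,T} ∋ T.
{A,H}: F⊥T given {A,H} in G with F→· removed — back-door holds.
P(T|do(F)) = Σ_{A,H} P(T|F,A,H)·P(A,H).

P(T|do(F)): backdoor, adjust for {A, H}.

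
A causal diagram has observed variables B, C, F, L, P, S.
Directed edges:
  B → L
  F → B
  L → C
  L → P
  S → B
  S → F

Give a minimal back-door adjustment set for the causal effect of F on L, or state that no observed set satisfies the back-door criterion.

F→L: minimal back-door set {S}.

desc(F)\{F}={B,C,L,P}; candidates ⊆ {S}.
size 0: {}; under {} F still reaches {B,C,L,P,S} ∋ L.
{S}: F⊥L given {S} in G with F→· removed — back-door holds.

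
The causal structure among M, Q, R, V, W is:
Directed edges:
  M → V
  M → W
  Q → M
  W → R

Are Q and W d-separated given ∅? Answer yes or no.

Bayes-Ball from Q | ∅ reaches {M,R,V,W}.
W ∈ reach(Q|∅) ⇒ Q ⊥̸ W | ∅.

No — Q and W are d-connected given ∅.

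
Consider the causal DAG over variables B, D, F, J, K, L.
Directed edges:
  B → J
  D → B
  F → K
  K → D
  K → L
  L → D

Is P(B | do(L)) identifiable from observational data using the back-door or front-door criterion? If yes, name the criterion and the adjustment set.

desc(L)\{L}={B,D,J}; candidates ⊆ {F,K}.
size 0: {}; under {} L still reaches {B,D,F,J,K} ∋ B.
{K}: L⊥B given {K} in G with L→· removed — back-door holds.
P(B|do(L)) = Σ_{K} P(B|L,K)·P(K).

P(B|do(L)): backdoor, adjust for {K}.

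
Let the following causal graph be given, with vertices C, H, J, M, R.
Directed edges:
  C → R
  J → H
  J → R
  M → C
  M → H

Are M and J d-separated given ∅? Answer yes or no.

Yes — M ⊥ J | ∅.

Bayes-Ball from M | ∅ reaches {C,H,R}.
J ∉ reach(M|∅) ⇒ M ⊥ J | ∅.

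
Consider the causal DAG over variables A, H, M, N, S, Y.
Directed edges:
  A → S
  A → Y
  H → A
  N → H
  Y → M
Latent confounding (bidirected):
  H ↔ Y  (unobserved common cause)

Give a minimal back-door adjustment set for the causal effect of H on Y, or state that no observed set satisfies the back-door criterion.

H→Y: no observed back-door set.

desc(H)\{H}={A,M,S,Y}; candidates ⊆ {N}.
H↔Y: latent back-door arc(s) into H.
size 0: {}; under {} H still reaches {M,N,Y} ∋ Y.
size 1: {N}; under {N} H still reaches {M,Y} ∋ Y.
H↔Y cannot be blocked by any observed set — no back-door set.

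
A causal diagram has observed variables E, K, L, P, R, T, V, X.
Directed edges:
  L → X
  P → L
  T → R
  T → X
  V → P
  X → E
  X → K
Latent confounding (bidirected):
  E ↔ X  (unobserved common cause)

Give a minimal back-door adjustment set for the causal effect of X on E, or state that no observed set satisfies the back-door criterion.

desc(X)\{X}={E,K}; candidates ⊆ {L,P,R,T,V}.
X↔E: latent back-door arc(s) into X.
size 0: {}; under {} X still reaches {E,L,P,R,T,V} ∋ E.
size 1: {L}, {P}, {R} …(+2); under {L} X still reaches {E,R,T} ∋ E.
size 2: {L,P}, {L,R}, {L,T} …(+7); under {L,P} X still reaches {E,R,T} ∋ E.
X↔E cannot be blocked by any observed set — no back-door set.

X→E: no observed back-door set.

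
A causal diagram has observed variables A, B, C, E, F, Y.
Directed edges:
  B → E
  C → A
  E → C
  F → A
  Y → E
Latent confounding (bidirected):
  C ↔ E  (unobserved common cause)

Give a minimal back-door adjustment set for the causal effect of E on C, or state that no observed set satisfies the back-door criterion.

E→C: no observed back-door set.

desc(E)\{E}={A,C}; candidates ⊆ {B,F,Y}.
E↔C: latent back-door arc(s) into E.
size 0: {}; under {} E still reaches {A,B,C,Y} ∋ C.
size 1: {B}, {F}, {Y}; under {B} E still reaches {A,C,Y} ∋ C.
size 2: {B,F}, {B,Y}, {F,Y}; under {B,F} E still reaches {A,C,Y} ∋ C.
E↔C cannot be blocked by any observed set — no back-door set.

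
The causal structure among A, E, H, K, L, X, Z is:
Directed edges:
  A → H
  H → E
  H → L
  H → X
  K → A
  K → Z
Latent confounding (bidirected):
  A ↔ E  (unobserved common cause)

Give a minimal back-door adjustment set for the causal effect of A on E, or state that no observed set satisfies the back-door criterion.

desc(A)\{A}={E,H,L,X}; candidates ⊆ {K,Z}.
A↔E: latent back-door arc(s) into A.
size 0: {}; under {} A still reaches {E,K,Z} ∋ E.
size 1: {K}, {Z}; under {K} A still reaches {E} ∋ E.
size 2: {K,Z}; under {K,Z} A still reaches {E} ∋ E.
A↔E cannot be blocked by any observed set — no back-door set.

A→E: no observed back-door set.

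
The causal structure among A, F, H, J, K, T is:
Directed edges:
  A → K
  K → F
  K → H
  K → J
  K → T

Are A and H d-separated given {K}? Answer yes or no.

Yes — A ⊥ H | {K}.

Bayes-Ball from A | {K} reaches ∅.
H ∉ reach(A|{K}) ⇒ A ⊥ H | {K}.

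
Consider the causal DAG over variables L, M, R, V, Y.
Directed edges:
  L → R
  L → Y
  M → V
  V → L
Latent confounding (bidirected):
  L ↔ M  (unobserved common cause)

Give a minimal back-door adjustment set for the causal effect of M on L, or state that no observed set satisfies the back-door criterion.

desc(M)\{M}={L,R,V,Y}; candidates ⊆ {—}.
M↔L: latent back-door arc(s) into M.
size 0: {}; under {} M still reaches {L,R,Y} ∋ L.
M↔L cannot be blocked by any observed set — no back-door set.

M→L: no observed back-door set.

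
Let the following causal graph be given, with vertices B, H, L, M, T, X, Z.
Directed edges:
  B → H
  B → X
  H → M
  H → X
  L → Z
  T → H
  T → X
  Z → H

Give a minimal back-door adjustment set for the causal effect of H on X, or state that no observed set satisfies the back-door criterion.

H→X: minimal back-door set {B, T}.

desc(H)\{H}={M,X}; candidates ⊆ {B,L,T,Z}.
size 0: {}; under {} H still reaches {B,L,T,X,Z} ∋ X.
size 1: {B}, {L}, {T} …(+1); under {B} H still reaches {L,T,X,Z} ∋ X.
{B,T}: H⊥X given {B,T} in G with H→· removed — back-door holds.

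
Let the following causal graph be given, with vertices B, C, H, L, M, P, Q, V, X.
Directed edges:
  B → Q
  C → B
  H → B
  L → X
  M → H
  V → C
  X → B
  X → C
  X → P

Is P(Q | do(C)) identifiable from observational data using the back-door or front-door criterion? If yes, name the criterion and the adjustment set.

P(Q|do(C)): backdoor, adjust for {X}.

desc(C)\{C}={B,Q}; candidates ⊆ {H,L,M,P,V,X}.
size 0: {}; under {} C still reaches {B,L,P,Q,V,X} ∋ Q.
{X}: C⊥Q given {X} in G with C→· removed — back-door holds.
P(Q|do(C)) = Σ_{X} P(Q|C,X)·P(X).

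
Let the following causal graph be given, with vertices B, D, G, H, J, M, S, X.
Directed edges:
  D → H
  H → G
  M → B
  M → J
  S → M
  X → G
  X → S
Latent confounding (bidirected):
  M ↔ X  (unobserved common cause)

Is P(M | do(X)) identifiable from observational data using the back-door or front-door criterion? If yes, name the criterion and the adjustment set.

desc(X)\{X}={B,G,J,M,S}; candidates ⊆ {D,H}.
X↔M: latent back-door arc(s) into X.
size 0: {}; under {} X still reaches {B,J,M} ∋ M.
size 1: {D}, {H}; under {D} X still reaches {B,J,M} ∋ M.
size 2: {D,H}; under {D,H} X still reaches {B,J,M} ∋ M.
X↔M cannot be blocked by any observed set — no back-door set.
{S}: (i) intercepts every directed X→M path; (ii) no back-door X→{S}; (iii) {X} blocks every back-door {S}→M. Front-door holds.
P(M|do(X)) = Σ_{S} P(S|X) Σ_{X'} P(M|S,X')P(X').

P(M|do(X)): frontdoor, adjust for {S}.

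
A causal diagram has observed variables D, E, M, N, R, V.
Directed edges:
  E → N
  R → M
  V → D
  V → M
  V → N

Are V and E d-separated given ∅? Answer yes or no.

Bayes-Ball from V | ∅ reaches {D,M,N}.
E ∉ reach(V|∅) ⇒ V ⊥ E | ∅.

Yes — V ⊥ E | ∅.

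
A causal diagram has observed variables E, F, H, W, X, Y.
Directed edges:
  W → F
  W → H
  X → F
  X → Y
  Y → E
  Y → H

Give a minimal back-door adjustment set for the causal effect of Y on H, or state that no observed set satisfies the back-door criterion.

desc(Y)\{Y}={E,H}; candidates ⊆ {F,W,X}.
∅: Y⊥H given ∅ in G with Y→· removed — back-door holds.

Y→H: minimal back-door set ∅.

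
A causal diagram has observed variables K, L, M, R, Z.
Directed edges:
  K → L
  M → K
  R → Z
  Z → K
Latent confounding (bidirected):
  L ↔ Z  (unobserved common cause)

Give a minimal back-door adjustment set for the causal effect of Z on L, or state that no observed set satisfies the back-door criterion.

Z→L: no observed back-door set.

desc(Z)\{Z}={K,L}; candidates ⊆ {M,R}.
Z↔L: latent back-door arc(s) into Z.
size 0: {}; under {} Z still reaches {L,R} ∋ L.
size 1: {M}, {R}; under {M} Z still reaches {L,R} ∋ L.
size 2: {M,R}; under {M,R} Z still reaches {L} ∋ L.
Z↔L cannot be blocked by any observed set — no back-door set.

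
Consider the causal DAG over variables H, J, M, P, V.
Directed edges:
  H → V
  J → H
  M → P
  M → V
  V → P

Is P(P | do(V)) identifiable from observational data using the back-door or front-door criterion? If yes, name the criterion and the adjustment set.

desc(V)\{V}={P}; candidates ⊆ {H,J,M}.
size 0: {}; under {} V still reaches {H,J,M,P} ∋ P.
{M}: V⊥P given {M} in G with V→· removed — back-door holds.
P(P|do(V)) = Σ_{M} P(P|V,M)·P(M).

P(P|do(V)): backdoor, adjust for {M}.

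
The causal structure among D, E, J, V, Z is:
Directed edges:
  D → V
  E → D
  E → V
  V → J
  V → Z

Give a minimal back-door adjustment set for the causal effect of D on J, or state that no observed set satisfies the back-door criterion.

desc(D)\{D}={J,V,Z}; candidates ⊆ {E}.
size 0: {}; under {} D still reaches {E,J,V,Z} ∋ J.
{E}: D⊥J given {E} in G with D→· removed — back-door holds.

D→J: minimal back-door set {E}.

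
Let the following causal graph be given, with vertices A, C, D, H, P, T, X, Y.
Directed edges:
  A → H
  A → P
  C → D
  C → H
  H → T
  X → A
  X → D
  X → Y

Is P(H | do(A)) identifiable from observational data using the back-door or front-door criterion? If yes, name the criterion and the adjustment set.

desc(A)\{A}={H,P,T}; candidates ⊆ {C,D,X,Y}.
∅: A⊥H given ∅ in G with A→· removed — back-door holds.
P(H|do(A)) = P(H|A) — no adjustment needed.

P(H|do(A)): backdoor, adjust for ∅.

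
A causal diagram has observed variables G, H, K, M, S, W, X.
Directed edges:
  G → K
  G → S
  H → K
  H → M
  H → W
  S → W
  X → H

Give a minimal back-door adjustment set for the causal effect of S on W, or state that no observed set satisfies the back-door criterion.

desc(S)\{S}={W}; candidates ⊆ {G,H,K,M,X}.
∅: S⊥W given ∅ in G with S→· removed — back-door holds.

S→W: minimal back-door set ∅.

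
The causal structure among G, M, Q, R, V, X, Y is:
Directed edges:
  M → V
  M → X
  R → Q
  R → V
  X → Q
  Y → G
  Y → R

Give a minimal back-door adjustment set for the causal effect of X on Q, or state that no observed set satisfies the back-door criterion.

X→Q: minimal back-door set ∅.

desc(X)\{X}={Q}; candidates ⊆ {G,M,R,V,Y}.
∅: X⊥Q given ∅ in G with X→· removed — back-door holds.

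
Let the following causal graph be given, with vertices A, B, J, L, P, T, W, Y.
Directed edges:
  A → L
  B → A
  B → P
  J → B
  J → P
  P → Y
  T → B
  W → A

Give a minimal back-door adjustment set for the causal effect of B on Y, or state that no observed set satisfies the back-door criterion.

B→Y: minimal back-door set {J}.

desc(B)\{B}={A,L,P,Y}; candidates ⊆ {J,T,W}.
size 0: {}; under {} B still reaches {J,P,T,Y} ∋ Y.
{J}: B⊥Y given {J} in G with B→· removed — back-door holds.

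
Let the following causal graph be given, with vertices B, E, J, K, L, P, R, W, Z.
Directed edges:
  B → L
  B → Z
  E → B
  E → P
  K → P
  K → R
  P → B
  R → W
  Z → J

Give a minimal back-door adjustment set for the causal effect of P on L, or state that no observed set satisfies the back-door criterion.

desc(P)\{P}={B,J,L,Z}; candidates ⊆ {E,K,R,W}.
size 0: {}; under {} P still reaches {B,E,J,K,L,R,W,Z} ∋ L.
{E}: P⊥L given {E} in G with P→· removed — back-door holds.

P→L: minimal back-door set {E}.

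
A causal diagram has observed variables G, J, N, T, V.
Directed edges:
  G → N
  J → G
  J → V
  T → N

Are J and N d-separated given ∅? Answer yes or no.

Bayes-Ball from J | ∅ reaches {G,N,V}.
N ∈ reach(J|∅) ⇒ J ⊥̸ N | ∅.

No — J and N are d-connected given ∅.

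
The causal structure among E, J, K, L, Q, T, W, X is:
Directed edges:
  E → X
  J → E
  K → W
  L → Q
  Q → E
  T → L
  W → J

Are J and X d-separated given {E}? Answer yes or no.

Bayes-Ball from J | {E} reaches {K,L,Q,T,W}.
X ∉ reach(J|{E}) ⇒ J ⊥ X | {E}.

Yes — J ⊥ X | {E}.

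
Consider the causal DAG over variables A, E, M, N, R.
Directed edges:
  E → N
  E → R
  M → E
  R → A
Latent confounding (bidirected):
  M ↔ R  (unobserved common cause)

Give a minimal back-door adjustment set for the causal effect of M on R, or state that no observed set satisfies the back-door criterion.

desc(M)\{M}={A,E,N,R}; candidates ⊆ {—}.
M↔R: latent back-door arc(s) into M.
size 0: {}; under {} M still reaches {A,R} ∋ R.
M↔R cannot be blocked by any observed set — no back-door set.

M→R: no observed back-door set.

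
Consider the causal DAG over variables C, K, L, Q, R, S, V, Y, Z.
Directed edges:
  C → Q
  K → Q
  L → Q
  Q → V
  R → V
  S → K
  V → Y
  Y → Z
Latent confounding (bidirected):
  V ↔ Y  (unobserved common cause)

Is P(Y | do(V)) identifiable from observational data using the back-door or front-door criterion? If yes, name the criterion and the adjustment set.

desc(V)\{V}={Y,Z}; candidates ⊆ {C,K,L,Q,R,S}.
V↔Y: latent back-door arc(s) into V.
size 0: {}; under {} V still reaches {C,K,L,Q,R,S,Y,Z} ∋ Y.
size 1: {C}, {K}, {L} …(+3); under {C} V still reaches {K,L,Q,R,S,Y,Z} ∋ Y.
size 2: {C,K}, {C,L}, {C,Q} …(+12); under {C,K} V still reaches {L,Q,R,Y,Z} ∋ Y.
V↔Y cannot be blocked by any observed set — no back-door set.
No mediator lies on a directed V→…→Y path.
Neither criterion identifies P(Y|do(V)) in this graph.

P(Y|do(V)): not identifiable (no BD/FD set).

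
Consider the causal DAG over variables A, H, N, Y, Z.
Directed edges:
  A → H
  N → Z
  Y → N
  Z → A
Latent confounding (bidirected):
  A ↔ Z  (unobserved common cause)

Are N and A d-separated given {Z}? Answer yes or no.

Bayes-Ball from N | {Z} reaches {A,H,Y}.
A ∈ reach(N|{Z}) ⇒ N ⊥̸ A | {Z}.

No — N and A are d-connected given {Z}.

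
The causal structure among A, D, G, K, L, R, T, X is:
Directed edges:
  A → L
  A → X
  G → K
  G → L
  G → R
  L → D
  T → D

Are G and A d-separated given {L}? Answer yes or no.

Bayes-Ball from G | {L} reaches {A,K,R,X}.
A ∈ reach(G|{L}) ⇒ G ⊥̸ A | {L}.

No — G and A are d-connected given {L}.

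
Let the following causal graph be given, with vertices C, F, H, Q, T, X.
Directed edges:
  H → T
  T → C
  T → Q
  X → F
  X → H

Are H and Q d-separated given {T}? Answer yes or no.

Yes — H ⊥ Q | {T}.

Bayes-Ball from H | {T} reaches {F,X}.
Q ∉ reach(H|{T}) ⇒ H ⊥ Q | {T}.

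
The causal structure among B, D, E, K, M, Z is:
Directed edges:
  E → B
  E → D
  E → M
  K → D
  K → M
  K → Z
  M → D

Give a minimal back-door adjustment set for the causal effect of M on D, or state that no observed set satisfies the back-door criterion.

M→D: minimal back-door set {E, K}.

desc(M)\{M}={D}; candidates ⊆ {B,E,K,Z}.
size 0: {}; under {} M still reaches {B,D,E,K,Z} ∋ D.
size 1: {B}, {E}, {K} …(+1); under {B} M still reaches {D,E,K,Z} ∋ D.
{E,K}: M⊥D given {E,K} in G with M→· removed — back-door holds.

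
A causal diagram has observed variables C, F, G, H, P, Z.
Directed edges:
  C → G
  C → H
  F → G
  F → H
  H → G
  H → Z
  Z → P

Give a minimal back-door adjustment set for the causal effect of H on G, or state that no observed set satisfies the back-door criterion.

desc(H)\{H}={G,P,Z}; candidates ⊆ {C,F}.
size 0: {}; under {} H still reaches {C,F,G} ∋ G.
size 1: {C}, {F}; under {C} H still reaches {F,G} ∋ G.
{C,F}: H⊥G given {C,F} in G with H→· removed — back-door holds.

H→G: minimal back-door set {C, F}.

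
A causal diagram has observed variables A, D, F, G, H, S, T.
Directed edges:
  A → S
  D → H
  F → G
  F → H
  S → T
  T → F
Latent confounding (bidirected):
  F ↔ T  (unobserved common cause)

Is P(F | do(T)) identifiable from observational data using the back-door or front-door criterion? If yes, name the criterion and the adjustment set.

P(F|do(T)): not identifiable (no BD/FD set).

desc(T)\{T}={F,G,H}; candidates ⊆ {A,D,S}.
T↔F: latent back-door arc(s) into T.
size 0: {}; under {} T still reaches {A,F,G,H,S} ∋ F.
size 1: {A}, {D}, {S}; under {A} T still reaches {F,G,H,S} ∋ F.
size 2: {A,D}, {A,S}, {D,S}; under {A,D} T still reaches {F,G,H,S} ∋ F.
T↔F cannot be blocked by any observed set — no back-door set.
No mediator lies on a directed T→…→F path.
Neither criterion identifies P(F|do(T)) in this graph.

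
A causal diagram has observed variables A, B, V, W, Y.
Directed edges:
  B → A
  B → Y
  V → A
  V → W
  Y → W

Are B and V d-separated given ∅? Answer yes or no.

Bayes-Ball from B | ∅ reaches {A,W,Y}.
V ∉ reach(B|∅) ⇒ B ⊥ V | ∅.

Yes — B ⊥ V | ∅.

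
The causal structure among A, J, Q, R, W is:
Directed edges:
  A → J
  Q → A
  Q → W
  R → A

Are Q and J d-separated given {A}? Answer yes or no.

Yes — Q ⊥ J | {A}.

Bayes-Ball from Q | {A} reaches {R,W}.
J ∉ reach(Q|{A}) ⇒ Q ⊥ J | {A}.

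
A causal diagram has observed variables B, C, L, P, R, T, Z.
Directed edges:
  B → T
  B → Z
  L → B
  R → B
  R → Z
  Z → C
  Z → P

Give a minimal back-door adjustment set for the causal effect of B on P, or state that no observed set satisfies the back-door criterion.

desc(B)\{B}={C,P,T,Z}; candidates ⊆ {L,R}.
size 0: {}; under {} B still reaches {C,L,P,R,Z} ∋ P.
{R}: B⊥P given {R} in G with B→· removed — back-door holds.

B→P: minimal back-door set {R}.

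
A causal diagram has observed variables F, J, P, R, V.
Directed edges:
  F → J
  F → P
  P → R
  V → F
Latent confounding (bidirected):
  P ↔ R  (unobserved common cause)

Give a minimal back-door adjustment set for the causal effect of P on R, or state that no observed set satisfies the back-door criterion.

P→R: no observed back-door set.

desc(P)\{P}={R}; candidates ⊆ {F,J,V}.
P↔R: latent back-door arc(s) into P.
size 0: {}; under {} P still reaches {F,J,R,V} ∋ R.
size 1: {F}, {J}, {V}; under {F} P still reaches {R} ∋ R.
size 2: {F,J}, {F,V}, {J,V}; under {F,J} P still reaches {R} ∋ R.
P↔R cannot be blocked by any observed set — no back-door set.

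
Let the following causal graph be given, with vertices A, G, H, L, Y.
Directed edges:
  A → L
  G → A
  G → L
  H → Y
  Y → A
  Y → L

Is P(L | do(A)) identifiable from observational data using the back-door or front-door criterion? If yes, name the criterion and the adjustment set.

P(L|do(A)): backdoor, adjust for {G, Y}.

desc(A)\{A}={L}; candidates ⊆ {G,H,Y}.
size 0: {}; under {} A still reaches {G,H,L,Y} ∋ L.
size 1: {G}, {H}, {Y}; under {G} A still reaches {H,L,Y} ∋ L.
{G,Y}: A⊥L given {G,Y} in G with A→· removed — back-door holds.
P(L|do(A)) = Σ_{G,Y} P(L|A,G,Y)·P(G,Y).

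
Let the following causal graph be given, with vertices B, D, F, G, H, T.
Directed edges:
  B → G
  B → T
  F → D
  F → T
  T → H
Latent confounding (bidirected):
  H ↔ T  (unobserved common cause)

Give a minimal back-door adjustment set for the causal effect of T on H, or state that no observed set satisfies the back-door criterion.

T→H: no observed back-door set.

desc(T)\{T}={H}; candidates ⊆ {B,D,F,G}.
T↔H: latent back-door arc(s) into T.
size 0: {}; under {} T still reaches {B,D,F,G,H} ∋ H.
size 1: {B}, {D}, {F} …(+1); under {B} T still reaches {D,F,H} ∋ H.
size 2: {B,D}, {B,F}, {B,G} …(+3); under {B,D} T still reaches {F,H} ∋ H.
T↔H cannot be blocked by any observed set — no back-door set.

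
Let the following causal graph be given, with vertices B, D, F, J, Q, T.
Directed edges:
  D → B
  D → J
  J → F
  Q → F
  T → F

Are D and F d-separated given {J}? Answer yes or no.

Bayes-Ball from D | {J} reaches {B}.
F ∉ reach(D|{J}) ⇒ D ⊥ F | {J}.

Yes — D ⊥ F | {J}.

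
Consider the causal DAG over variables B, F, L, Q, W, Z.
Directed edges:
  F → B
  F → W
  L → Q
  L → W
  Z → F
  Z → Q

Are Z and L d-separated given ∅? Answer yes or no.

Yes — Z ⊥ L | ∅.

Bayes-Ball from Z | ∅ reaches {B,F,Q,W}.
L ∉ reach(Z|∅) ⇒ Z ⊥ L | ∅.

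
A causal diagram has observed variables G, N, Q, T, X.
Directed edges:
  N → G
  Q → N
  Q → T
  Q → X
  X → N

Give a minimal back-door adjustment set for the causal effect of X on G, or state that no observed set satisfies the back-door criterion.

desc(X)\{X}={G,N}; candidates ⊆ {Q,T}.
size 0: {}; under {} X still reaches {G,N,Q,T} ∋ G.
{Q}: X⊥G given {Q} in G with X→· removed — back-door holds.

X→G: minimal back-door set {Q}.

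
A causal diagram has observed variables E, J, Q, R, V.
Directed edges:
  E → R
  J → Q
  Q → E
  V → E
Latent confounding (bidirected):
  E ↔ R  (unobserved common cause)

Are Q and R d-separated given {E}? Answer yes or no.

No — Q and R are d-connected given {E}.

Bayes-Ball from Q | {E} reaches {J,R,V}.
R ∈ reach(Q|{E}) ⇒ Q ⊥̸ R | {E}.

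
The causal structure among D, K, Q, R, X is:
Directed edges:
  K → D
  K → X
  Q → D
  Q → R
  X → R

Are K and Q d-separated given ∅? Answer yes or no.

Bayes-Ball from K | ∅ reaches {D,R,X}.
Q ∉ reach(K|∅) ⇒ K ⊥ Q | ∅.

Yes — K ⊥ Q | ∅.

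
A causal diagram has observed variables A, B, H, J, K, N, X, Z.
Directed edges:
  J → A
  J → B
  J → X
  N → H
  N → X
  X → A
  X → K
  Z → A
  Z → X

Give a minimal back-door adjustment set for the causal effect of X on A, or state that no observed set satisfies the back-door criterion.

desc(X)\{X}={A,K}; candidates ⊆ {B,H,J,N,Z}.
size 0: {}; under {} X still reaches {A,B,H,J,N,Z} ∋ A.
size 1: {B}, {H}, {J} …(+2); under {B} X still reaches {A,H,J,N,Z} ∋ A.
{J,Z}: X⊥A given {J,Z} in G with X→· removed — back-door holds.

X→A: minimal back-door set {J, Z}.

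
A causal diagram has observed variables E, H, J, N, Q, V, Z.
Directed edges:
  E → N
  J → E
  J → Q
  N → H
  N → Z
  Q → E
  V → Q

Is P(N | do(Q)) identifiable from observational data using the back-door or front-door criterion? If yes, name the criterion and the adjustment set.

desc(Q)\{Q}={E,H,N,Z}; candidates ⊆ {J,V}.
size 0: {}; under {} Q still reaches {E,H,J,N,V,Z} ∋ N.
{J}: Q⊥N given {J} in G with Q→· removed — back-door holds.
P(N|do(Q)) = Σ_{J} P(N|Q,J)·P(J).

P(N|do(Q)): backdoor, adjust for {J}.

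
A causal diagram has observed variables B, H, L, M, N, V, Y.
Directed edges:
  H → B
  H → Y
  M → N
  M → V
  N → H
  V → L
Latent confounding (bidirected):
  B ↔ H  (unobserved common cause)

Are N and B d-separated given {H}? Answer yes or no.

No — N and B are d-connected given {H}.

Bayes-Ball from N | {H} reaches {B,L,M,V}.
B ∈ reach(N|{H}) ⇒ N ⊥̸ B | {H}.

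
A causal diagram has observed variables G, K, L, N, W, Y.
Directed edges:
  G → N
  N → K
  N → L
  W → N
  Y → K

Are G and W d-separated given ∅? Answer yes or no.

Bayes-Ball from G | ∅ reaches {K,L,N}.
W ∉ reach(G|∅) ⇒ G ⊥ W | ∅.

Yes — G ⊥ W | ∅.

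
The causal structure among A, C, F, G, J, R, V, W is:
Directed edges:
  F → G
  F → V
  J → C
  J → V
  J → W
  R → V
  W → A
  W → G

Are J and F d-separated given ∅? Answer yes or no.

Bayes-Ball from J | ∅ reaches {A,C,G,V,W}.
F ∉ reach(J|∅) ⇒ J ⊥ F | ∅.

Yes — J ⊥ F | ∅.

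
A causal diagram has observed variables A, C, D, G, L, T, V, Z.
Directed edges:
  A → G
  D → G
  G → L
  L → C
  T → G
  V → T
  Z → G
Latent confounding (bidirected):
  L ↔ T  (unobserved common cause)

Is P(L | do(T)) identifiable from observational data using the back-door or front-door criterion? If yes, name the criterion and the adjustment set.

P(L|do(T)): frontdoor, adjust for {G}.

desc(T)\{T}={C,G,L}; candidates ⊆ {A,D,V,Z}.
T↔L: latent back-door arc(s) into T.
size 0: {}; under {} T still reaches {C,L,V} ∋ L.
size 1: {A}, {D}, {V} …(+1); under {A} T still reaches {C,L,V} ∋ L.
size 2: {A,D}, {A,V}, {A,Z} …(+3); under {A,D} T still reaches {C,L,V} ∋ L.
T↔L cannot be blocked by any observed set — no back-door set.
{G}: (i) intercepts every directed T→L path; (ii) no back-door T→{G}; (iii) {T} blocks every back-door {G}→L. Front-door holds.
P(L|do(T)) = Σ_{G} P(G|T) Σ_{T'} P(L|G,T')P(T').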